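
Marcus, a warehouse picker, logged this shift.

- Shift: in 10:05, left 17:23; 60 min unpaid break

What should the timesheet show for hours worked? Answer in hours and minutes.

6 h 18 min

Shift: 10:05–17:23 = 7 h 18 min; less 60 min break → 6 h 18 min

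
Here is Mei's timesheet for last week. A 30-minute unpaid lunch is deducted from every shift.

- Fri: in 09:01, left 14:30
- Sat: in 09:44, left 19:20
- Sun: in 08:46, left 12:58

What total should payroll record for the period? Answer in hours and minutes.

17 h 47 min

Fri: 09:01–14:30 = 5 h 29 min; less 30 min break → 4 h 59 min
Sat: 09:44–19:20 = 9 h 36 min; less 30 min break → 9 h 6 min
Sun: 08:46–12:58 = 4 h 12 min; less 30 min break → 3 h 42 min
Total: 4 h 59 min + 9 h 6 min + 3 h 42 min = 17 h 47 min.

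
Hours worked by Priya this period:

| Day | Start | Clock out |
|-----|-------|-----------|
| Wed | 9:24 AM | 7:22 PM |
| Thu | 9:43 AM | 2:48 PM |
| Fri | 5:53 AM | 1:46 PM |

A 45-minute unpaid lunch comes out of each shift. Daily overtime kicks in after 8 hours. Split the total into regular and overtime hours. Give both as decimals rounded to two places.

Wed: 9:24 AM–7:22 PM = 9 h 58 min; less 45 min break → 9 h 13 min
Thu: 9:43 AM–2:48 PM = 5 h 5 min; less 45 min break → 4 h 20 min
Fri: 5:53 AM–1:46 PM = 7 h 53 min; less 45 min break → 7 h 8 min
Wed reg 8 h 0 min / OT 1 h 13 min; Thu reg 4 h 20 min / OT 0 h 0 min; Fri reg 7 h 8 min / OT 0 h 0 min.
Totals: regular 19 h 28 min, overtime 1 h 13 min.

Regular 19.47 hours, overtime 1.22 hours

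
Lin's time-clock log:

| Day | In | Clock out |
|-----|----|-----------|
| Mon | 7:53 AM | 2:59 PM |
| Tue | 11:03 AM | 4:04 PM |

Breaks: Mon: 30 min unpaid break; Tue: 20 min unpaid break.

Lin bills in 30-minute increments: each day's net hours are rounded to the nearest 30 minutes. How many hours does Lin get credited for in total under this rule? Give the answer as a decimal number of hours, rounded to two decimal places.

Mon: 7:53 AM–2:59 PM = 7 h 6 min − 30 min = 6 h 36 min → rounds to 6 h 30 min
Tue: 11:03 AM–4:04 PM = 5 h 1 min − 20 min = 4 h 41 min → rounds to 4 h 30 min
Total credited: 11 h 0 min.

11.00 hours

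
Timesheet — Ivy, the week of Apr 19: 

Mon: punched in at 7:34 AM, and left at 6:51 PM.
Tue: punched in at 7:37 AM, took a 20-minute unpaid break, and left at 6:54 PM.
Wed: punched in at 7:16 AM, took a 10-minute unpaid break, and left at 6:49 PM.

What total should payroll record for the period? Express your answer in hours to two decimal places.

Mon: 7:34 AM–6:51 PM = 11 h 17 min
Tue: 7:37 AM–6:54 PM = 11 h 17 min; less 20 min break → 10 h 57 min
Wed: 7:16 AM–6:49 PM = 11 h 33 min; less 10 min break → 11 h 23 min
Total: 11 h 17 min + 10 h 57 min + 11 h 23 min = 33 h 37 min.

33.62 hours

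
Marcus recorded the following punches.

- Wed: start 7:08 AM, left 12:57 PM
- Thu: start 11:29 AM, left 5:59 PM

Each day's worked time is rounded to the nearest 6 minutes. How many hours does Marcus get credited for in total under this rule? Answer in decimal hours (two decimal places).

12.30 hours

Wed: 7:08 AM–12:57 PM = 5 h 49 min → rounds to 5 h 48 min
Thu: 11:29 AM–5:59 PM = 6 h 30 min → rounds to 6 h 30 min
Total credited: 12 h 18 min.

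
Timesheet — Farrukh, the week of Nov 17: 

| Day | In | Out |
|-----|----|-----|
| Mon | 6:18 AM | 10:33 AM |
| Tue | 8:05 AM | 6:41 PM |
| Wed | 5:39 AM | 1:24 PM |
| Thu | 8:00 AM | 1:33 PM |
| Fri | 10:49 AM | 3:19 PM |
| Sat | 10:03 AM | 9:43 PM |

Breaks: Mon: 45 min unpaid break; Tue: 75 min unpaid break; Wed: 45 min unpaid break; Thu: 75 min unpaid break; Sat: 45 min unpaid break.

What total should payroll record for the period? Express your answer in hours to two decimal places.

Mon: 6:18 AM–10:33 AM = 4 h 15 min; less 45 min break → 3 h 30 min
Tue: 8:05 AM–6:41 PM = 10 h 36 min; less 75 min break → 9 h 21 min
Wed: 5:39 AM–1:24 PM = 7 h 45 min; less 45 min break → 7 h 0 min
Thu: 8:00 AM–1:33 PM = 5 h 33 min; less 75 min break → 4 h 18 min
Fri: 10:49 AM–3:19 PM = 4 h 30 min
Sat: 10:03 AM–9:43 PM = 11 h 40 min; less 45 min break → 10 h 55 min
Total: 3 h 30 min + 9 h 21 min + 7 h 0 min + 4 h 18 min + 4 h 30 min + 10 h 55 min = 39 h 34 min.

39.57 hours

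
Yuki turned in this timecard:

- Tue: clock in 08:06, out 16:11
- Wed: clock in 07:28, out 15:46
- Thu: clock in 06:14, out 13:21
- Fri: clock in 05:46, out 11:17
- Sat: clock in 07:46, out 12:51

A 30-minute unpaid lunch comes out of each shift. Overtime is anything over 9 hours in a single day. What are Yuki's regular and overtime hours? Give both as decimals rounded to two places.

Regular 31.60 hours, overtime 0.00 hours

Tue: 08:06–16:11 = 8 h 5 min; less 30 min break → 7 h 35 min
Wed: 07:28–15:46 = 8 h 18 min; less 30 min break → 7 h 48 min
Thu: 06:14–13:21 = 7 h 7 min; less 30 min break → 6 h 37 min
Fri: 05:46–11:17 = 5 h 31 min; less 30 min break → 5 h 1 min
Sat: 07:46–12:51 = 5 h 5 min; less 30 min break → 4 h 35 min
Tue reg 7 h 35 min / OT 0 h 0 min; Wed reg 7 h 48 min / OT 0 h 0 min; Thu reg 6 h 37 min / OT 0 h 0 min; Fri reg 5 h 1 min / OT 0 h 0 min; Sat reg 4 h 35 min / OT 0 h 0 min.
Totals: regular 31 h 36 min, overtime 0 h 0 min.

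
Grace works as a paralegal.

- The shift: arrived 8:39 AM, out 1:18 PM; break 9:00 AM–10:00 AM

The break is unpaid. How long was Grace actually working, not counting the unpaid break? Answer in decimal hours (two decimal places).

The shift: 8:39 AM–1:18 PM = 4 h 39 min; less 60 min break → 3 h 39 min

3.65 hours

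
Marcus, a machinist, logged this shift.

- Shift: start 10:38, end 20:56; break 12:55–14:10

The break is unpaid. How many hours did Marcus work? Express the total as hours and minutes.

9 h 3 min

Shift: 10:38–20:56 = 10 h 18 min; less 75 min break → 9 h 3 min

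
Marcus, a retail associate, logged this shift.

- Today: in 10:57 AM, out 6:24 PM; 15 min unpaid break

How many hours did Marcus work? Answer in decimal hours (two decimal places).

7.20 hours

Today: 10:57 AM–6:24 PM = 7 h 27 min; less 15 min break → 7 h 12 min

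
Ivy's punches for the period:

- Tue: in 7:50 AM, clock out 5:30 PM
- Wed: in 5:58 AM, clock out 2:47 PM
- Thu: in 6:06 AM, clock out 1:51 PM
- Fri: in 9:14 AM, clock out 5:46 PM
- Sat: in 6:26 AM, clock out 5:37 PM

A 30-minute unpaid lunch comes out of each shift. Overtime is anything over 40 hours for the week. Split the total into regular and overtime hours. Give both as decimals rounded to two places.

Tue: 7:50 AM–5:30 PM = 9 h 40 min; less 30 min break → 9 h 10 min
Wed: 5:58 AM–2:47 PM = 8 h 49 min; less 30 min break → 8 h 19 min
Thu: 6:06 AM–1:51 PM = 7 h 45 min; less 30 min break → 7 h 15 min
Fri: 9:14 AM–5:46 PM = 8 h 32 min; less 30 min break → 8 h 2 min
Sat: 6:26 AM–5:37 PM = 11 h 11 min; less 30 min break → 10 h 41 min
Total worked: 43 h 27 min = 43.45 h.
Threshold 40 h → overtime 3 h 27 min, regular 40 h 0 min.

Regular 40.00 hours, overtime 3.45 hours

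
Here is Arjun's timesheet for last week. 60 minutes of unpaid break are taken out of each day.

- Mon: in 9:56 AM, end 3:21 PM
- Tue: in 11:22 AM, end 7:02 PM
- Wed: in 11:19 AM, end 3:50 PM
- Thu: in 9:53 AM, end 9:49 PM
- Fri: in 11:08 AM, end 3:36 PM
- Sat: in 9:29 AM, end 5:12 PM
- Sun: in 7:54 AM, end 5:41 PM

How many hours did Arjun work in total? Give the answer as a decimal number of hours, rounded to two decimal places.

44.50 hours

Mon: 9:56 AM–3:21 PM = 5 h 25 min; less 60 min break → 4 h 25 min
Tue: 11:22 AM–7:02 PM = 7 h 40 min; less 60 min break → 6 h 40 min
Wed: 11:19 AM–3:50 PM = 4 h 31 min; less 60 min break → 3 h 31 min
Thu: 9:53 AM–9:49 PM = 11 h 56 min; less 60 min break → 10 h 56 min
Fri: 11:08 AM–3:36 PM = 4 h 28 min; less 60 min break → 3 h 28 min
Sat: 9:29 AM–5:12 PM = 7 h 43 min; less 60 min break → 6 h 43 min
Sun: 7:54 AM–5:41 PM = 9 h 47 min; less 60 min break → 8 h 47 min
Total: 4 h 25 min + 6 h 40 min + 3 h 31 min + 10 h 56 min + 3 h 28 min + 6 h 43 min + 8 h 47 min = 44 h 30 min.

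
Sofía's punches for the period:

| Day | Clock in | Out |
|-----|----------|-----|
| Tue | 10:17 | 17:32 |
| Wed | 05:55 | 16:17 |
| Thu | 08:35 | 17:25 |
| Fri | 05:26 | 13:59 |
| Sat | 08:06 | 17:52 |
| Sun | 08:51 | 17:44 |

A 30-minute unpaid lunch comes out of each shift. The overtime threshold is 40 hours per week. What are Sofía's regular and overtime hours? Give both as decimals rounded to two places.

Regular 40.00 hours, overtime 10.65 hours

Tue: 10:17–17:32 = 7 h 15 min; less 30 min break → 6 h 45 min
Wed: 05:55–16:17 = 10 h 22 min; less 30 min break → 9 h 52 min
Thu: 08:35–17:25 = 8 h 50 min; less 30 min break → 8 h 20 min
Fri: 05:26–13:59 = 8 h 33 min; less 30 min break → 8 h 3 min
Sat: 08:06–17:52 = 9 h 46 min; less 30 min break → 9 h 16 min
Sun: 08:51–17:44 = 8 h 53 min; less 30 min break → 8 h 23 min
Total worked: 50 h 39 min = 50.65 h.
Threshold 40 h → overtime 10 h 39 min, regular 40 h 0 min.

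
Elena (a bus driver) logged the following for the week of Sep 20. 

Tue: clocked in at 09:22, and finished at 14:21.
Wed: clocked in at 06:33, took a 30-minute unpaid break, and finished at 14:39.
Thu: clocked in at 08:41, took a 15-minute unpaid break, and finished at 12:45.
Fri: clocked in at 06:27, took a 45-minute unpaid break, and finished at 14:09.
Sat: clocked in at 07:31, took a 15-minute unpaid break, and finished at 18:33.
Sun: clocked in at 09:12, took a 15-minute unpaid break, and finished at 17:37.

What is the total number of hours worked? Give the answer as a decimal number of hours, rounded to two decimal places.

42.30 hours

Tue: 09:22–14:21 = 4 h 59 min
Wed: 06:33–14:39 = 8 h 6 min; less 30 min break → 7 h 36 min
Thu: 08:41–12:45 = 4 h 4 min; less 15 min break → 3 h 49 min
Fri: 06:27–14:09 = 7 h 42 min; less 45 min break → 6 h 57 min
Sat: 07:31–18:33 = 11 h 2 min; less 15 min break → 10 h 47 min
Sun: 09:12–17:37 = 8 h 25 min; less 15 min break → 8 h 10 min
Total: 4 h 59 min + 7 h 36 min + 3 h 49 min + 6 h 57 min + 10 h 47 min + 8 h 10 min = 42 h 18 min.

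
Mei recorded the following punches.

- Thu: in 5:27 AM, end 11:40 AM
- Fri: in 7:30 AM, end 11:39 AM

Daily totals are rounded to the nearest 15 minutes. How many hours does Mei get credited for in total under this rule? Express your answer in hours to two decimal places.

10.50 hours

Thu: 5:27 AM–11:40 AM = 6 h 13 min → rounds to 6 h 15 min
Fri: 7:30 AM–11:39 AM = 4 h 9 min → rounds to 4 h 15 min
Total credited: 10 h 30 min.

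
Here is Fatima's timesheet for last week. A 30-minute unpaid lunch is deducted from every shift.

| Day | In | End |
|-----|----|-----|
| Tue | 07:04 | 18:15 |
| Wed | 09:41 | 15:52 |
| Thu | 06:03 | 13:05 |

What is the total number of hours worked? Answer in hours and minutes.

22 h 54 min

Tue: 07:04–18:15 = 11 h 11 min; less 30 min break → 10 h 41 min
Wed: 09:41–15:52 = 6 h 11 min; less 30 min break → 5 h 41 min
Thu: 06:03–13:05 = 7 h 2 min; less 30 min break → 6 h 32 min
Total: 10 h 41 min + 5 h 41 min + 6 h 32 min = 22 h 54 min.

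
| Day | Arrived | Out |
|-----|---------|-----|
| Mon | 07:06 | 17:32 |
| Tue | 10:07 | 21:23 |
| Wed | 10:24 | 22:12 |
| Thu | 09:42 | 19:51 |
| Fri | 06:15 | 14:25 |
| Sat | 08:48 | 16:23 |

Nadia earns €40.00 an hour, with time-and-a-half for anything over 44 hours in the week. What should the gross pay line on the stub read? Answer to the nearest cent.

Mon: 07:06–17:32 = 10 h 26 min
Tue: 10:07–21:23 = 11 h 16 min
Wed: 10:24–22:12 = 11 h 48 min
Thu: 09:42–19:51 = 10 h 9 min
Fri: 06:15–14:25 = 8 h 10 min
Sat: 08:48–16:23 = 7 h 35 min
Total worked: 59 h 24 min = 3564 min.
Regular 44 h 0 min = 2640 min at €40.00/h; overtime 15 h 24 min = 924 min at €60.00/h.
Pay = (2640 × €40.00 + 924 × €60.00) ÷ 60 = €2684.00.

€2684.00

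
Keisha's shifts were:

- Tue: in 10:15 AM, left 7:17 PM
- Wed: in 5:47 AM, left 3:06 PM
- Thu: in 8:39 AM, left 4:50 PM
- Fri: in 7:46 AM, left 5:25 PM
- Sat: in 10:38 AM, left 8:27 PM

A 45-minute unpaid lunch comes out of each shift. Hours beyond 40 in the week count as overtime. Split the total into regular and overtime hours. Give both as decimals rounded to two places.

Tue: 10:15 AM–7:17 PM = 9 h 2 min; less 45 min break → 8 h 17 min
Wed: 5:47 AM–3:06 PM = 9 h 19 min; less 45 min break → 8 h 34 min
Thu: 8:39 AM–4:50 PM = 8 h 11 min; less 45 min break → 7 h 26 min
Fri: 7:46 AM–5:25 PM = 9 h 39 min; less 45 min break → 8 h 54 min
Sat: 10:38 AM–8:27 PM = 9 h 49 min; less 45 min break → 9 h 4 min
Total worked: 42 h 15 min = 42.25 h.
Threshold 40 h → overtime 2 h 15 min, regular 40 h 0 min.

Regular 40.00 hours, overtime 2.25 hours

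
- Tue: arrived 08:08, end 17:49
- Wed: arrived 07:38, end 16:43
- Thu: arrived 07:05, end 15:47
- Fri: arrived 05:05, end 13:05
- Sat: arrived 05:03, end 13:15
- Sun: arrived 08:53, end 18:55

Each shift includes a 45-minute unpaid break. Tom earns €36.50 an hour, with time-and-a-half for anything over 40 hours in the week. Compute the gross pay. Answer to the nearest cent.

€1963.70

Tue: 08:08–17:49 = 9 h 41 min; less 45 min break → 8 h 56 min
Wed: 07:38–16:43 = 9 h 5 min; less 45 min break → 8 h 20 min
Thu: 07:05–15:47 = 8 h 42 min; less 45 min break → 7 h 57 min
Fri: 05:05–13:05 = 8 h 0 min; less 45 min break → 7 h 15 min
Sat: 05:03–13:15 = 8 h 12 min; less 45 min break → 7 h 27 min
Sun: 08:53–18:55 = 10 h 2 min; less 45 min break → 9 h 17 min
Total worked: 49 h 12 min = 2952 min.
Regular 40 h 0 min = 2400 min at €36.50/h; overtime 9 h 12 min = 552 min at €54.75/h.
Pay = (2400 × €36.50 + 552 × €54.75) ÷ 60 = €1963.70.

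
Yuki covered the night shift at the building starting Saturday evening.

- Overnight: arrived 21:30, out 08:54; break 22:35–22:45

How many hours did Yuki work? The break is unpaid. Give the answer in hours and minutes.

11 h 14 min

Overnight: 21:30 → midnight = 2 h 30 min; midnight → 08:54 = 8 h 54 min; span 11 h 24 min; less 10 min break → 11 h 14 min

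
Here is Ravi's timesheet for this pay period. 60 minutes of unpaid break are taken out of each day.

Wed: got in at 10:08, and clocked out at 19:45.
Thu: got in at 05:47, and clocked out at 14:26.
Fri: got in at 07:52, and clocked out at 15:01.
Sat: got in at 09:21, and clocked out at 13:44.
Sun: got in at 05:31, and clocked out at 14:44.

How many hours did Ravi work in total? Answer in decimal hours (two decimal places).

34.02 hours

Wed: 10:08–19:45 = 9 h 37 min; less 60 min break → 8 h 37 min
Thu: 05:47–14:26 = 8 h 39 min; less 60 min break → 7 h 39 min
Fri: 07:52–15:01 = 7 h 9 min; less 60 min break → 6 h 9 min
Sat: 09:21–13:44 = 4 h 23 min; less 60 min break → 3 h 23 min
Sun: 05:31–14:44 = 9 h 13 min; less 60 min break → 8 h 13 min
Total: 8 h 37 min + 7 h 39 min + 6 h 9 min + 3 h 23 min + 8 h 13 min = 34 h 1 min.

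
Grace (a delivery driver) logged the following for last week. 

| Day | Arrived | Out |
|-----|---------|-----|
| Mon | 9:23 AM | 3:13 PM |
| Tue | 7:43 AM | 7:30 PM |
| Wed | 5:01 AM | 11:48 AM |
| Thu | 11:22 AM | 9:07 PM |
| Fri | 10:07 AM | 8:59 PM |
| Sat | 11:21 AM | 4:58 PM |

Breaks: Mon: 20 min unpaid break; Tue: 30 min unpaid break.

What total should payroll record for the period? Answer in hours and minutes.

49 h 48 min

Mon: 9:23 AM–3:13 PM = 5 h 50 min; less 20 min break → 5 h 30 min
Tue: 7:43 AM–7:30 PM = 11 h 47 min; less 30 min break → 11 h 17 min
Wed: 5:01 AM–11:48 AM = 6 h 47 min
Thu: 11:22 AM–9:07 PM = 9 h 45 min
Fri: 10:07 AM–8:59 PM = 10 h 52 min
Sat: 11:21 AM–4:58 PM = 5 h 37 min
Total: 5 h 30 min + 11 h 17 min + 6 h 47 min + 9 h 45 min + 10 h 52 min + 5 h 37 min = 49 h 48 min.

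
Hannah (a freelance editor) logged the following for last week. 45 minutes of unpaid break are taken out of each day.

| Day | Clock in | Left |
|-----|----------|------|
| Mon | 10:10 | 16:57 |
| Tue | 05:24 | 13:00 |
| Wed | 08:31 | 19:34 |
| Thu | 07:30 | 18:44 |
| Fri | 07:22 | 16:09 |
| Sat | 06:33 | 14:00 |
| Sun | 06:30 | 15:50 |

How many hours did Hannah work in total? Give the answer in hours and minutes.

56 h 59 min

Mon: 10:10–16:57 = 6 h 47 min; less 45 min break → 6 h 2 min
Tue: 05:24–13:00 = 7 h 36 min; less 45 min break → 6 h 51 min
Wed: 08:31–19:34 = 11 h 3 min; less 45 min break → 10 h 18 min
Thu: 07:30–18:44 = 11 h 14 min; less 45 min break → 10 h 29 min
Fri: 07:22–16:09 = 8 h 47 min; less 45 min break → 8 h 2 min
Sat: 06:33–14:00 = 7 h 27 min; less 45 min break → 6 h 42 min
Sun: 06:30–15:50 = 9 h 20 min; less 45 min break → 8 h 35 min
Total: 6 h 2 min + 6 h 51 min + 10 h 18 min + 10 h 29 min + 8 h 2 min + 6 h 42 min + 8 h 35 min = 56 h 59 min.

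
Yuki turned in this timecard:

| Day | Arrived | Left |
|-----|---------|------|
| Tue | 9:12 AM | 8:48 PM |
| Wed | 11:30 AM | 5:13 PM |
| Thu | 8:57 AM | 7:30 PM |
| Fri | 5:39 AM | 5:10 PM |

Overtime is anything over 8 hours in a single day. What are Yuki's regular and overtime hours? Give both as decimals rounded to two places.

Tue: 9:12 AM–8:48 PM = 11 h 36 min
Wed: 11:30 AM–5:13 PM = 5 h 43 min
Thu: 8:57 AM–7:30 PM = 10 h 33 min
Fri: 5:39 AM–5:10 PM = 11 h 31 min
Tue reg 8 h 0 min / OT 3 h 36 min; Wed reg 5 h 43 min / OT 0 h 0 min; Thu reg 8 h 0 min / OT 2 h 33 min; Fri reg 8 h 0 min / OT 3 h 31 min.
Totals: regular 29 h 43 min, overtime 9 h 40 min.

Regular 29.72 hours, overtime 9.67 hours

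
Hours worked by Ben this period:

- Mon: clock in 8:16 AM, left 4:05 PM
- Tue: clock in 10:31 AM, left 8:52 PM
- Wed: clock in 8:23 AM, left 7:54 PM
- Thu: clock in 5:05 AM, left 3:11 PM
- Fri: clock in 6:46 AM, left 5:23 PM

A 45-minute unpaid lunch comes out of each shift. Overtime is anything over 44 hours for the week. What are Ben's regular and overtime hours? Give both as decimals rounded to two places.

Regular 44.00 hours, overtime 2.65 hours

Mon: 8:16 AM–4:05 PM = 7 h 49 min; less 45 min break → 7 h 4 min
Tue: 10:31 AM–8:52 PM = 10 h 21 min; less 45 min break → 9 h 36 min
Wed: 8:23 AM–7:54 PM = 11 h 31 min; less 45 min break → 10 h 46 min
Thu: 5:05 AM–3:11 PM = 10 h 6 min; less 45 min break → 9 h 21 min
Fri: 6:46 AM–5:23 PM = 10 h 37 min; less 45 min break → 9 h 52 min
Total worked: 46 h 39 min = 46.65 h.
Threshold 44 h → overtime 2 h 39 min, regular 44 h 0 min.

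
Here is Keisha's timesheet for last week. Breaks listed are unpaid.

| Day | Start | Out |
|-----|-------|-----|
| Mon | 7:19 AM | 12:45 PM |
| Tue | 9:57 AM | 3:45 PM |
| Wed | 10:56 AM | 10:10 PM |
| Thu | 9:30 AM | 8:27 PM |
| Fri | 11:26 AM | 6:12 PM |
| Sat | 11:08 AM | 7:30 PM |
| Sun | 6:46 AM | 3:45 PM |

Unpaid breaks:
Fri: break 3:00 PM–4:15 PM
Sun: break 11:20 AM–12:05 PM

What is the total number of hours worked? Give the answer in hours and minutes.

55 h 32 min

Mon: 7:19 AM–12:45 PM = 5 h 26 min
Tue: 9:57 AM–3:45 PM = 5 h 48 min
Wed: 10:56 AM–10:10 PM = 11 h 14 min
Thu: 9:30 AM–8:27 PM = 10 h 57 min
Fri: 11:26 AM–6:12 PM = 6 h 46 min; less 75 min break → 5 h 31 min
Sat: 11:08 AM–7:30 PM = 8 h 22 min
Sun: 6:46 AM–3:45 PM = 8 h 59 min; less 45 min break → 8 h 14 min
Total: 5 h 26 min + 5 h 48 min + 11 h 14 min + 10 h 57 min + 5 h 31 min + 8 h 22 min + 8 h 14 min = 55 h 32 min.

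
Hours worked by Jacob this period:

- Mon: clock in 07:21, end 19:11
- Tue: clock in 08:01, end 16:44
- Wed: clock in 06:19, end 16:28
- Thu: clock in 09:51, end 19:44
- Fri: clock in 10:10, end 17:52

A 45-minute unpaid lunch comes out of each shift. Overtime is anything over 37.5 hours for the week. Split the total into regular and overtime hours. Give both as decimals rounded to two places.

Mon: 07:21–19:11 = 11 h 50 min; less 45 min break → 11 h 5 min
Tue: 08:01–16:44 = 8 h 43 min; less 45 min break → 7 h 58 min
Wed: 06:19–16:28 = 10 h 9 min; less 45 min break → 9 h 24 min
Thu: 09:51–19:44 = 9 h 53 min; less 45 min break → 9 h 8 min
Fri: 10:10–17:52 = 7 h 42 min; less 45 min break → 6 h 57 min
Total worked: 44 h 32 min = 44.53 h.
Threshold 37.5 h → overtime 7 h 2 min, regular 37 h 30 min.

Regular 37.50 hours, overtime 7.03 hours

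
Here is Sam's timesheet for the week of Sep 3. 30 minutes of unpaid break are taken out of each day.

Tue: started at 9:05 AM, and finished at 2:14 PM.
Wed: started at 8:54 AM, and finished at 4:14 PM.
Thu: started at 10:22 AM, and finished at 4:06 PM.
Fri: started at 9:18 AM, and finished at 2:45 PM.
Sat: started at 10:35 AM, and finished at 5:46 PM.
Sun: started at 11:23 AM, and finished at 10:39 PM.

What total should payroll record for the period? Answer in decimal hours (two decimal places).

39.12 hours

Tue: 9:05 AM–2:14 PM = 5 h 9 min; less 30 min break → 4 h 39 min
Wed: 8:54 AM–4:14 PM = 7 h 20 min; less 30 min break → 6 h 50 min
Thu: 10:22 AM–4:06 PM = 5 h 44 min; less 30 min break → 5 h 14 min
Fri: 9:18 AM–2:45 PM = 5 h 27 min; less 30 min break → 4 h 57 min
Sat: 10:35 AM–5:46 PM = 7 h 11 min; less 30 min break → 6 h 41 min
Sun: 11:23 AM–10:39 PM = 11 h 16 min; less 30 min break → 10 h 46 min
Total: 4 h 39 min + 6 h 50 min + 5 h 14 min + 4 h 57 min + 6 h 41 min + 10 h 46 min = 39 h 7 min.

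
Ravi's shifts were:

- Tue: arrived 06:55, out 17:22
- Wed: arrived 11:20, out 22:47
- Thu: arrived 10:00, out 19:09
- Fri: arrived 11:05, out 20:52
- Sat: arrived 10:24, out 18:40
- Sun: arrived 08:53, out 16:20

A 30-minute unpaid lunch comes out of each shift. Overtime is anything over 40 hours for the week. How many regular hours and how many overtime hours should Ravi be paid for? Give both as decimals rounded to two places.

Regular 40.00 hours, overtime 13.55 hours

Tue: 06:55–17:22 = 10 h 27 min; less 30 min break → 9 h 57 min
Wed: 11:20–22:47 = 11 h 27 min; less 30 min break → 10 h 57 min
Thu: 10:00–19:09 = 9 h 9 min; less 30 min break → 8 h 39 min
Fri: 11:05–20:52 = 9 h 47 min; less 30 min break → 9 h 17 min
Sat: 10:24–18:40 = 8 h 16 min; less 30 min break → 7 h 46 min
Sun: 08:53–16:20 = 7 h 27 min; less 30 min break → 6 h 57 min
Total worked: 53 h 33 min = 53.55 h.
Threshold 40 h → overtime 13 h 33 min, regular 40 h 0 min.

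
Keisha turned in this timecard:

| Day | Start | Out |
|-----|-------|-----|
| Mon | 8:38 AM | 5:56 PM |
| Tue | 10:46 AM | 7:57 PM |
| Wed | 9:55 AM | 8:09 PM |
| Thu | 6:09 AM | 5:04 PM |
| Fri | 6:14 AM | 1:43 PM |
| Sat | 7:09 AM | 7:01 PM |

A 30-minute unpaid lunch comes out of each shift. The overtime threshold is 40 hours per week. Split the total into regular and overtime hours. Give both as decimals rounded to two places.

Mon: 8:38 AM–5:56 PM = 9 h 18 min; less 30 min break → 8 h 48 min
Tue: 10:46 AM–7:57 PM = 9 h 11 min; less 30 min break → 8 h 41 min
Wed: 9:55 AM–8:09 PM = 10 h 14 min; less 30 min break → 9 h 44 min
Thu: 6:09 AM–5:04 PM = 10 h 55 min; less 30 min break → 10 h 25 min
Fri: 6:14 AM–1:43 PM = 7 h 29 min; less 30 min break → 6 h 59 min
Sat: 7:09 AM–7:01 PM = 11 h 52 min; less 30 min break → 11 h 22 min
Total worked: 55 h 59 min = 55.98 h.
Threshold 40 h → overtime 15 h 59 min, regular 40 h 0 min.

Regular 40.00 hours, overtime 15.98 hours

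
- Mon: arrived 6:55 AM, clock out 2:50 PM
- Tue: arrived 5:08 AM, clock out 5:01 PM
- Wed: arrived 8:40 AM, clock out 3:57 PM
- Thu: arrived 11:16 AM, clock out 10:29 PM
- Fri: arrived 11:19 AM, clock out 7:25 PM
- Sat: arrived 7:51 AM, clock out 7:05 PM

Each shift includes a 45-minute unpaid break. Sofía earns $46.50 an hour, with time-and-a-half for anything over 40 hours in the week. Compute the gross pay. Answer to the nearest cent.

Mon: 6:55 AM–2:50 PM = 7 h 55 min; less 45 min break → 7 h 10 min
Tue: 5:08 AM–5:01 PM = 11 h 53 min; less 45 min break → 11 h 8 min
Wed: 8:40 AM–3:57 PM = 7 h 17 min; less 45 min break → 6 h 32 min
Thu: 11:16 AM–10:29 PM = 11 h 13 min; less 45 min break → 10 h 28 min
Fri: 11:19 AM–7:25 PM = 8 h 6 min; less 45 min break → 7 h 21 min
Sat: 7:51 AM–7:05 PM = 11 h 14 min; less 45 min break → 10 h 29 min
Total worked: 53 h 8 min = 3188 min.
Regular 40 h 0 min = 2400 min at $46.50/h; overtime 13 h 8 min = 788 min at $69.75/h.
Pay = (2400 × $46.50 + 788 × $69.75) ÷ 60 = $2776.05.

$2776.05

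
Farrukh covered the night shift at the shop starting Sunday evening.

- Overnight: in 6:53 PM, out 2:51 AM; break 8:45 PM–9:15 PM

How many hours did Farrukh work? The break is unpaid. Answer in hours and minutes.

Overnight: 6:53 PM → midnight = 5 h 7 min; midnight → 2:51 AM = 2 h 51 min; span 7 h 58 min; less 30 min break → 7 h 28 min

7 h 28 min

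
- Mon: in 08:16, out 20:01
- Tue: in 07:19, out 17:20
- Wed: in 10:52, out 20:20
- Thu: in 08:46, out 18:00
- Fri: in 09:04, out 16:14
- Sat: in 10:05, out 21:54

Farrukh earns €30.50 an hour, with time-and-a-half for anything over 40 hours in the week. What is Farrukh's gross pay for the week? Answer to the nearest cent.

Mon: 08:16–20:01 = 11 h 45 min
Tue: 07:19–17:20 = 10 h 1 min
Wed: 10:52–20:20 = 9 h 28 min
Thu: 08:46–18:00 = 9 h 14 min
Fri: 09:04–16:14 = 7 h 10 min
Sat: 10:05–21:54 = 11 h 49 min
Total worked: 59 h 27 min = 3567 min.
Regular 40 h 0 min = 2400 min at €30.50/h; overtime 19 h 27 min = 1167 min at €45.75/h.
Pay = (2400 × €30.50 + 1167 × €45.75) ÷ 60 = €2109.84.

€2109.84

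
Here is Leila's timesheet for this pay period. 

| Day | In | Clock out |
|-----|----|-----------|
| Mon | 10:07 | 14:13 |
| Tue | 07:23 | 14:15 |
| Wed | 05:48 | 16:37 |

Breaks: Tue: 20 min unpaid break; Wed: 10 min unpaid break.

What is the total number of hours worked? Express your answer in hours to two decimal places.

Mon: 10:07–14:13 = 4 h 6 min
Tue: 07:23–14:15 = 6 h 52 min; less 20 min break → 6 h 32 min
Wed: 05:48–16:37 = 10 h 49 min; less 10 min break → 10 h 39 min
Total: 4 h 6 min + 6 h 32 min + 10 h 39 min = 21 h 17 min.

21.28 hours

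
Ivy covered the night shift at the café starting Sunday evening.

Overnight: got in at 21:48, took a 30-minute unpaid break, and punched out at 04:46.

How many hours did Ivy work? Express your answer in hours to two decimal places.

Overnight: 21:48 → midnight = 2 h 12 min; midnight → 04:46 = 4 h 46 min; span 6 h 58 min; less 30 min break → 6 h 28 min

6.47 hours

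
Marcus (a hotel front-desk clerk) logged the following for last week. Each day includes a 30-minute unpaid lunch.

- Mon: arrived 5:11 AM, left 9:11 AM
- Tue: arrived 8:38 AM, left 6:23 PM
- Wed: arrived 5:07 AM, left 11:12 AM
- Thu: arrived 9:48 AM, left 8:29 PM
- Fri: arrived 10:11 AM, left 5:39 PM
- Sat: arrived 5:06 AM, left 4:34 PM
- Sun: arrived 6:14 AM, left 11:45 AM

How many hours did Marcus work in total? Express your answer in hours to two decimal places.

Mon: 5:11 AM–9:11 AM = 4 h 0 min; less 30 min break → 3 h 30 min
Tue: 8:38 AM–6:23 PM = 9 h 45 min; less 30 min break → 9 h 15 min
Wed: 5:07 AM–11:12 AM = 6 h 5 min; less 30 min break → 5 h 35 min
Thu: 9:48 AM–8:29 PM = 10 h 41 min; less 30 min break → 10 h 11 min
Fri: 10:11 AM–5:39 PM = 7 h 28 min; less 30 min break → 6 h 58 min
Sat: 5:06 AM–4:34 PM = 11 h 28 min; less 30 min break → 10 h 58 min
Sun: 6:14 AM–11:45 AM = 5 h 31 min; less 30 min break → 5 h 1 min
Total: 3 h 30 min + 9 h 15 min + 5 h 35 min + 10 h 11 min + 6 h 58 min + 10 h 58 min + 5 h 1 min = 51 h 28 min.

51.47 hours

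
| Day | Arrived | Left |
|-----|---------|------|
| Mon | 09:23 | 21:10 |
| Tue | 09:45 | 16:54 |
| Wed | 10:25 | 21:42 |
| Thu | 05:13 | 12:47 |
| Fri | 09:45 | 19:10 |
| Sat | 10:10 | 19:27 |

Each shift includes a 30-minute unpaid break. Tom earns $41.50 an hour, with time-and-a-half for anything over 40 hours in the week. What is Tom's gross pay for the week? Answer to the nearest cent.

$2499.34

Mon: 09:23–21:10 = 11 h 47 min; less 30 min break → 11 h 17 min
Tue: 09:45–16:54 = 7 h 9 min; less 30 min break → 6 h 39 min
Wed: 10:25–21:42 = 11 h 17 min; less 30 min break → 10 h 47 min
Thu: 05:13–12:47 = 7 h 34 min; less 30 min break → 7 h 4 min
Fri: 09:45–19:10 = 9 h 25 min; less 30 min break → 8 h 55 min
Sat: 10:10–19:27 = 9 h 17 min; less 30 min break → 8 h 47 min
Total worked: 53 h 29 min = 3209 min.
Regular 40 h 0 min = 2400 min at $41.50/h; overtime 13 h 29 min = 809 min at $62.25/h.
Pay = (2400 × $41.50 + 809 × $62.25) ÷ 60 = $2499.34.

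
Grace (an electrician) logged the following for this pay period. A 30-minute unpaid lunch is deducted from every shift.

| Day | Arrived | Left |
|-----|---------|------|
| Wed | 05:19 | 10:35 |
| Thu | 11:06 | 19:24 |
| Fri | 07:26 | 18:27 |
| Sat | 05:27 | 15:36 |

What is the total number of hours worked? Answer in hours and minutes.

32 h 44 min

Wed: 05:19–10:35 = 5 h 16 min; less 30 min break → 4 h 46 min
Thu: 11:06–19:24 = 8 h 18 min; less 30 min break → 7 h 48 min
Fri: 07:26–18:27 = 11 h 1 min; less 30 min break → 10 h 31 min
Sat: 05:27–15:36 = 10 h 9 min; less 30 min break → 9 h 39 min
Total: 4 h 46 min + 7 h 48 min + 10 h 31 min + 9 h 39 min = 32 h 44 min.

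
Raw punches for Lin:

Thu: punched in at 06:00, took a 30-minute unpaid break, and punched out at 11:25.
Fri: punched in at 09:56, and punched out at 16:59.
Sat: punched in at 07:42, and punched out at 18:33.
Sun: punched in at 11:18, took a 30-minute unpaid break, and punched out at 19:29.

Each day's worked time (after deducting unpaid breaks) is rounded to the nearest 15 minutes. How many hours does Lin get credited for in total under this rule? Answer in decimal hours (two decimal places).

Thu: 06:00–11:25 = 5 h 25 min − 30 min = 4 h 55 min → rounds to 5 h 0 min
Fri: 09:56–16:59 = 7 h 3 min → rounds to 7 h 0 min
Sat: 07:42–18:33 = 10 h 51 min → rounds to 10 h 45 min
Sun: 11:18–19:29 = 8 h 11 min − 30 min = 7 h 41 min → rounds to 7 h 45 min
Total credited: 30 h 30 min.

30.50 hours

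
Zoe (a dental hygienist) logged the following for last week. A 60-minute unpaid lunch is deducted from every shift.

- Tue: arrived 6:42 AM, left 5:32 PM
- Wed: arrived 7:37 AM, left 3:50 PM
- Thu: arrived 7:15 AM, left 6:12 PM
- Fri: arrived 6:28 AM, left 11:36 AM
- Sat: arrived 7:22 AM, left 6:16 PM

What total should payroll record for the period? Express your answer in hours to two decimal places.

41.03 hours

Tue: 6:42 AM–5:32 PM = 10 h 50 min; less 60 min break → 9 h 50 min
Wed: 7:37 AM–3:50 PM = 8 h 13 min; less 60 min break → 7 h 13 min
Thu: 7:15 AM–6:12 PM = 10 h 57 min; less 60 min break → 9 h 57 min
Fri: 6:28 AM–11:36 AM = 5 h 8 min; less 60 min break → 4 h 8 min
Sat: 7:22 AM–6:16 PM = 10 h 54 min; less 60 min break → 9 h 54 min
Total: 9 h 50 min + 7 h 13 min + 9 h 57 min + 4 h 8 min + 9 h 54 min = 41 h 2 min.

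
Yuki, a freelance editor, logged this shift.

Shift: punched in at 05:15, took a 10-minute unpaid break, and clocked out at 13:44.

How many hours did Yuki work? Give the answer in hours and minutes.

Shift: 05:15–13:44 = 8 h 29 min; less 10 min break → 8 h 19 min

8 h 19 min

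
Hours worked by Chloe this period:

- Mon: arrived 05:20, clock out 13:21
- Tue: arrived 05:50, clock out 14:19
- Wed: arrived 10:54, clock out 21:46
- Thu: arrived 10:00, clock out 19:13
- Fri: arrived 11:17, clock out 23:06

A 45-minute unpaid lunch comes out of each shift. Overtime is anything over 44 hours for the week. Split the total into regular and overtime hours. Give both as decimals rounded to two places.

Mon: 05:20–13:21 = 8 h 1 min; less 45 min break → 7 h 16 min
Tue: 05:50–14:19 = 8 h 29 min; less 45 min break → 7 h 44 min
Wed: 10:54–21:46 = 10 h 52 min; less 45 min break → 10 h 7 min
Thu: 10:00–19:13 = 9 h 13 min; less 45 min break → 8 h 28 min
Fri: 11:17–23:06 = 11 h 49 min; less 45 min break → 11 h 4 min
Total worked: 44 h 39 min = 44.65 h.
Threshold 44 h → overtime 0 h 39 min, regular 44 h 0 min.

Regular 44.00 hours, overtime 0.65 hours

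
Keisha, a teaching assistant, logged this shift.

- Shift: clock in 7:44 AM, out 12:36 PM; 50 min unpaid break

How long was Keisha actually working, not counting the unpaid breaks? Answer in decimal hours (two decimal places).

Shift: 7:44 AM–12:36 PM = 4 h 52 min; less 50 min break → 4 h 2 min

4.03 hours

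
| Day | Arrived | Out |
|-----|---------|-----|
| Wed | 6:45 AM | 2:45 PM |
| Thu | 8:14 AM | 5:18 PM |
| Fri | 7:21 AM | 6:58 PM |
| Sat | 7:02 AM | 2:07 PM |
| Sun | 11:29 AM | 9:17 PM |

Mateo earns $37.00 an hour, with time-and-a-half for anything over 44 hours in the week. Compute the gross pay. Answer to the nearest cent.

Wed: 6:45 AM–2:45 PM = 8 h 0 min
Thu: 8:14 AM–5:18 PM = 9 h 4 min
Fri: 7:21 AM–6:58 PM = 11 h 37 min
Sat: 7:02 AM–2:07 PM = 7 h 5 min
Sun: 11:29 AM–9:17 PM = 9 h 48 min
Total worked: 45 h 34 min = 2734 min.
Regular 44 h 0 min = 2640 min at $37.00/h; overtime 1 h 34 min = 94 min at $55.50/h.
Pay = (2640 × $37.00 + 94 × $55.50) ÷ 60 = $1714.95.

$1714.95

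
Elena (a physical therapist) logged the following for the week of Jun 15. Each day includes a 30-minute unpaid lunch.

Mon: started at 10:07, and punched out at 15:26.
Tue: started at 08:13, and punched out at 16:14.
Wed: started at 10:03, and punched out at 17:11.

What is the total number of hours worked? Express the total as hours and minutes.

Mon: 10:07–15:26 = 5 h 19 min; less 30 min break → 4 h 49 min
Tue: 08:13–16:14 = 8 h 1 min; less 30 min break → 7 h 31 min
Wed: 10:03–17:11 = 7 h 8 min; less 30 min break → 6 h 38 min
Total: 4 h 49 min + 7 h 31 min + 6 h 38 min = 18 h 58 min.

18 h 58 min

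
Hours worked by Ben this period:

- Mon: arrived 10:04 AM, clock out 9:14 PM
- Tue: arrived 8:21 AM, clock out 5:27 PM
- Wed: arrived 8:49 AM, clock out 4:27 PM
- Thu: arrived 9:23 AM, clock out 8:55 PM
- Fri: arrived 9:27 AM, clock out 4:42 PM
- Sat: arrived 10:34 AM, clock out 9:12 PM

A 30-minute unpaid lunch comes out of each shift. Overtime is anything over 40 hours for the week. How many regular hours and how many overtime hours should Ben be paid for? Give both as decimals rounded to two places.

Mon: 10:04 AM–9:14 PM = 11 h 10 min; less 30 min break → 10 h 40 min
Tue: 8:21 AM–5:27 PM = 9 h 6 min; less 30 min break → 8 h 36 min
Wed: 8:49 AM–4:27 PM = 7 h 38 min; less 30 min break → 7 h 8 min
Thu: 9:23 AM–8:55 PM = 11 h 32 min; less 30 min break → 11 h 2 min
Fri: 9:27 AM–4:42 PM = 7 h 15 min; less 30 min break → 6 h 45 min
Sat: 10:34 AM–9:12 PM = 10 h 38 min; less 30 min break → 10 h 8 min
Total worked: 54 h 19 min = 54.32 h.
Threshold 40 h → overtime 14 h 19 min, regular 40 h 0 min.

Regular 40.00 hours, overtime 14.32 hours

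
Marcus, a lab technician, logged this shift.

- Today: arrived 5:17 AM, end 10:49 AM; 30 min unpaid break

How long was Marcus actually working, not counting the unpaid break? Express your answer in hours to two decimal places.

5.03 hours

Today: 5:17 AM–10:49 AM = 5 h 32 min; less 30 min break → 5 h 2 min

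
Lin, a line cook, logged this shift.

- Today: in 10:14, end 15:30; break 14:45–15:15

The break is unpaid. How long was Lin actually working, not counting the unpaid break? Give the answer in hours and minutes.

4 h 46 min

Today: 10:14–15:30 = 5 h 16 min; less 30 min break → 4 h 46 min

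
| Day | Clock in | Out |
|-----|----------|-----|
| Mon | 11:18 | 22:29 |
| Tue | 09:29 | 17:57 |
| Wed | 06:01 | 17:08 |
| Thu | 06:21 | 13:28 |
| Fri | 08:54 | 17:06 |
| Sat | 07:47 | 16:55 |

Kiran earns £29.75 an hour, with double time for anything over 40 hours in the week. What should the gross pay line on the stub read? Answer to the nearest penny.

£2095.39

Mon: 11:18–22:29 = 11 h 11 min
Tue: 09:29–17:57 = 8 h 28 min
Wed: 06:01–17:08 = 11 h 7 min
Thu: 06:21–13:28 = 7 h 7 min
Fri: 08:54–17:06 = 8 h 12 min
Sat: 07:47–16:55 = 9 h 8 min
Total worked: 55 h 13 min = 3313 min.
Regular 40 h 0 min = 2400 min at £29.75/h; overtime 15 h 13 min = 913 min at £59.50/h.
Pay = (2400 × £29.75 + 913 × £59.50) ÷ 60 = £2095.39.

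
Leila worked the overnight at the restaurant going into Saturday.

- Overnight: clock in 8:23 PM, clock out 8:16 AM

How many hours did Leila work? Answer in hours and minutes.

Overnight: 8:23 PM → midnight = 3 h 37 min; midnight → 8:16 AM = 8 h 16 min; span 11 h 53 min

11 h 53 min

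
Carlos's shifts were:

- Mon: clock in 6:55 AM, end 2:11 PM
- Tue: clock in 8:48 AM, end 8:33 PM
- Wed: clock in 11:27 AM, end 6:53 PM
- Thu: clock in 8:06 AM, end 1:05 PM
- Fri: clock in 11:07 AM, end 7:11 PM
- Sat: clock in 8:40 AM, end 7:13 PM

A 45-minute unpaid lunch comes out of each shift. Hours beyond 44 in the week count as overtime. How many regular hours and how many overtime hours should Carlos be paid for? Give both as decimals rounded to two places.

Regular 44.00 hours, overtime 1.55 hours

Mon: 6:55 AM–2:11 PM = 7 h 16 min; less 45 min break → 6 h 31 min
Tue: 8:48 AM–8:33 PM = 11 h 45 min; less 45 min break → 11 h 0 min
Wed: 11:27 AM–6:53 PM = 7 h 26 min; less 45 min break → 6 h 41 min
Thu: 8:06 AM–1:05 PM = 4 h 59 min; less 45 min break → 4 h 14 min
Fri: 11:07 AM–7:11 PM = 8 h 4 min; less 45 min break → 7 h 19 min
Sat: 8:40 AM–7:13 PM = 10 h 33 min; less 45 min break → 9 h 48 min
Total worked: 45 h 33 min = 45.55 h.
Threshold 44 h → overtime 1 h 33 min, regular 44 h 0 min.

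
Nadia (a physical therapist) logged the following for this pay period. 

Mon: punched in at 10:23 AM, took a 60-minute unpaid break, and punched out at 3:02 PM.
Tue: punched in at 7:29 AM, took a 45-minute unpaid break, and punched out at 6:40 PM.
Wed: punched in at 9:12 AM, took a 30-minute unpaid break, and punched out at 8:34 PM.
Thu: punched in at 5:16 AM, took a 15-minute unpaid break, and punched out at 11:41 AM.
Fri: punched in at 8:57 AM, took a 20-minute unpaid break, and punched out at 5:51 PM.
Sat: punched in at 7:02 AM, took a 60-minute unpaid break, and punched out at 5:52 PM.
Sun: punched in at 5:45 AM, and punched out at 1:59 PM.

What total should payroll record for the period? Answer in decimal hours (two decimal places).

Mon: 10:23 AM–3:02 PM = 4 h 39 min; less 60 min break → 3 h 39 min
Tue: 7:29 AM–6:40 PM = 11 h 11 min; less 45 min break → 10 h 26 min
Wed: 9:12 AM–8:34 PM = 11 h 22 min; less 30 min break → 10 h 52 min
Thu: 5:16 AM–11:41 AM = 6 h 25 min; less 15 min break → 6 h 10 min
Fri: 8:57 AM–5:51 PM = 8 h 54 min; less 20 min break → 8 h 34 min
Sat: 7:02 AM–5:52 PM = 10 h 50 min; less 60 min break → 9 h 50 min
Sun: 5:45 AM–1:59 PM = 8 h 14 min
Total: 3 h 39 min + 10 h 26 min + 10 h 52 min + 6 h 10 min + 8 h 34 min + 9 h 50 min + 8 h 14 min = 57 h 45 min.

57.75 hours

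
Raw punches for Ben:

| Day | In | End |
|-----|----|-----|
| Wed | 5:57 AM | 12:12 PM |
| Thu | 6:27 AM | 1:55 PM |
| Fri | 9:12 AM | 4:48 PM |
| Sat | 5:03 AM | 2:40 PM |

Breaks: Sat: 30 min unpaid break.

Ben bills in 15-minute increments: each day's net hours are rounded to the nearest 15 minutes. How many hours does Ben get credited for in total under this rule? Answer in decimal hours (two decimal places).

Wed: 5:57 AM–12:12 PM = 6 h 15 min → rounds to 6 h 15 min
Thu: 6:27 AM–1:55 PM = 7 h 28 min → rounds to 7 h 30 min
Fri: 9:12 AM–4:48 PM = 7 h 36 min → rounds to 7 h 30 min
Sat: 5:03 AM–2:40 PM = 9 h 37 min − 30 min = 9 h 7 min → rounds to 9 h 0 min
Total credited: 30 h 15 min.

30.25 hours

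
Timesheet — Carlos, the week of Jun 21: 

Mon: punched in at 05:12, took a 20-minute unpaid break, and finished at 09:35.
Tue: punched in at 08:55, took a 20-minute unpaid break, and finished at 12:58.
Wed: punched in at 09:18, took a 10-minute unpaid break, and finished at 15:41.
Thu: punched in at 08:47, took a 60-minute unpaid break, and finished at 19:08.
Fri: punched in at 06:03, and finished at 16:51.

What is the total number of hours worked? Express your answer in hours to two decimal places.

34.13 hours

Mon: 05:12–09:35 = 4 h 23 min; less 20 min break → 4 h 3 min
Tue: 08:55–12:58 = 4 h 3 min; less 20 min break → 3 h 43 min
Wed: 09:18–15:41 = 6 h 23 min; less 10 min break → 6 h 13 min
Thu: 08:47–19:08 = 10 h 21 min; less 60 min break → 9 h 21 min
Fri: 06:03–16:51 = 10 h 48 min
Total: 4 h 3 min + 3 h 43 min + 6 h 13 min + 9 h 21 min + 10 h 48 min = 34 h 8 min.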